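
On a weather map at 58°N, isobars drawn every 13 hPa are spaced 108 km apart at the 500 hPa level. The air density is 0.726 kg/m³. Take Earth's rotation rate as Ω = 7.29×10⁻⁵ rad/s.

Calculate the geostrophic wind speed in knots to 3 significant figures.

Coriolis parameter at 58°N:
f = 2Ω sin φ = 2 × 7.29×10⁻⁵ × sin 58° = 1.24×10⁻⁴ s⁻¹
Pressure gradient: |∂P/∂n| = 1300 Pa / 108000 m = 1.20×10⁻² Pa/m
Geostrophic balance (pressure-gradient force = Coriolis force):
V_g = (1/(fρ)) |∂P/∂n| = 1.20×10⁻² / (1.24×10⁻⁴ × 0.726) = 134 m/s
Converting: 134 m/s × 1.944 = 261 knots

261 knots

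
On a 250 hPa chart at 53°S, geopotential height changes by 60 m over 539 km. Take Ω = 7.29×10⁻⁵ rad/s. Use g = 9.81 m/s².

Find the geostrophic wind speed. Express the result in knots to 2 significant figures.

18 knots

Coriolis parameter at 53°S:
f = 2Ω sin φ = 2 × 7.29×10⁻⁵ × sin 53° = 1.16×10⁻⁴ s⁻¹
Height gradient: |∂Z/∂n| = 60 m / 539000 m = 1.11×10⁻⁴
On a pressure surface, geostrophic balance gives V_g = (g/f)|∂Z/∂n|:
V_g = 9.81 × 1.11×10⁻⁴ / 1.16×10⁻⁴ = 9.38 m/s
Converting: 9.38 m/s × 1.944 = 18 knots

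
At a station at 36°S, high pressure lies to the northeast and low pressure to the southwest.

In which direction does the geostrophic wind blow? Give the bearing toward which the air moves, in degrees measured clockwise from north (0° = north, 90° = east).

135°

The pressure-gradient force points toward the southwest (bearing 225°).
Geostrophic balance: in the Southern Hemisphere the Coriolis force deflects motion to the left, so the geostrophic wind blows 90° to the left of the pressure-gradient force (low pressure on the right).
Rotating 225° by 90° counterclockwise gives 135° — the wind blows toward the southeast.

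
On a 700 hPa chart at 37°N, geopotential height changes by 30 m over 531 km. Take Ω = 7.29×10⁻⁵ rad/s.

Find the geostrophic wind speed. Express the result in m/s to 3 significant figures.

6.32 m/s

Coriolis parameter at 37°N:
f = 2Ω sin φ = 2 × 7.29×10⁻⁵ × sin 37° = 8.77×10⁻⁵ s⁻¹
Height gradient: |∂Z/∂n| = 30 m / 531000 m = 5.65×10⁻⁵
On a pressure surface, geostrophic balance gives V_g = (g/f)|∂Z/∂n|:
V_g = 9.81 × 5.65×10⁻⁵ / 8.77×10⁻⁵ = 6.32 m/s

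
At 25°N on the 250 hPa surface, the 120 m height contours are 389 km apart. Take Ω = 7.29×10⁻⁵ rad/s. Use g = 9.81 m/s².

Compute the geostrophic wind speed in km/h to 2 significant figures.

180 km/h

Coriolis parameter at 25°N:
f = 2Ω sin φ = 2 × 7.29×10⁻⁵ × sin 25° = 6.16×10⁻⁵ s⁻¹
Height gradient: |∂Z/∂n| = 120 m / 389000 m = 3.08×10⁻⁴
On a pressure surface, geostrophic balance gives V_g = (g/f)|∂Z/∂n|:
V_g = 9.81 × 3.08×10⁻⁴ / 6.16×10⁻⁵ = 49.1 m/s
Converting: 49.1 m/s × 3.6 = 180 km/h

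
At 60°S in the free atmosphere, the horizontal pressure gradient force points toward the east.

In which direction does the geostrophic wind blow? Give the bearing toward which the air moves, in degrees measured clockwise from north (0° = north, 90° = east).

The pressure-gradient force points toward the east (bearing 090°).
Geostrophic balance: in the Southern Hemisphere the Coriolis force deflects motion to the left, so the geostrophic wind blows 90° to the left of the pressure-gradient force (low pressure on the right).
Rotating 090° by 90° counterclockwise gives 000° — the wind blows toward the north.

000°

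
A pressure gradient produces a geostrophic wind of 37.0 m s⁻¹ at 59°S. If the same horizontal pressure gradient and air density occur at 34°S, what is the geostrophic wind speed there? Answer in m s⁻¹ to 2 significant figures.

With the same pressure gradient and density, V_g ∝ 1/f ∝ 1/sin φ.
V₂ = V₁ · sin φ₁ / sin φ₂ = 37.0 × sin 59° / sin 34°
V₂ = 37.0 × 0.8572/0.5592 = 57 m s⁻¹

57 m s⁻¹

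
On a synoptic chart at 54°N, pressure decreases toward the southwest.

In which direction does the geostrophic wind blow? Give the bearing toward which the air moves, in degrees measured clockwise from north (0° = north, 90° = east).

The pressure-gradient force points toward the southwest (bearing 225°).
Geostrophic balance: in the Northern Hemisphere the Coriolis force deflects motion to the right, so the geostrophic wind blows 90° to the right of the pressure-gradient force (low pressure on the left).
Rotating 225° by 90° clockwise gives 315° — the wind blows toward the northwest.

315°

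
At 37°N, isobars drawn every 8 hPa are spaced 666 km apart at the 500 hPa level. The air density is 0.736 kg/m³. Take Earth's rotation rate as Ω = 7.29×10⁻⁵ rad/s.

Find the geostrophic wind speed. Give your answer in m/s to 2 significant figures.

19 m/s

Coriolis parameter at 37°N:
f = 2Ω sin φ = 2 × 7.29×10⁻⁵ × sin 37° = 8.77×10⁻⁵ s⁻¹
Pressure gradient: |∂P/∂n| = 800 Pa / 666000 m = 1.20×10⁻³ Pa/m
Geostrophic balance (pressure-gradient force = Coriolis force):
V_g = (1/(fρ)) |∂P/∂n| = 1.20×10⁻³ / (8.77×10⁻⁵ × 0.736) = 18.6 m/s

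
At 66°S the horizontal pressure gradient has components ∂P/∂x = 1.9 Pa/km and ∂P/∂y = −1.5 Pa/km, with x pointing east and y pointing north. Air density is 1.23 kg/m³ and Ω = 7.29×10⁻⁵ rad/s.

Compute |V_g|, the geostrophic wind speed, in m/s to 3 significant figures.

Coriolis parameter at 66°S:
f = 2Ω sin φ = 2 × 7.29×10⁻⁵ × sin 66° = 1.33×10⁻⁴ s⁻¹
In the Southern Hemisphere f is negative: f = −1.33×10⁻⁴ s⁻¹.
Component geostrophic relations (x east, y north):
u_g = −(1/(fρ)) ∂P/∂y,  v_g = (1/(fρ)) ∂P/∂x
u_g = −(−1.5×10⁻³)/(−1.33×10⁻⁴ × 1.23) = −9.16 m/s;  v_g = (1.9×10⁻³)/(−1.33×10⁻⁴ × 1.23) = −11.6 m/s
|V_g| = √(u_g² + v_g²) = 14.8 m/s

14.8 m/s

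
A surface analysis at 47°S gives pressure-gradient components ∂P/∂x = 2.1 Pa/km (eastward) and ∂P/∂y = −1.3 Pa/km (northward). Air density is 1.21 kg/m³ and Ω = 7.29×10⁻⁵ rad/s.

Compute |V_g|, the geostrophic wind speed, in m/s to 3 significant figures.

Coriolis parameter at 47°S:
f = 2Ω sin φ = 2 × 7.29×10⁻⁵ × sin 47° = 1.07×10⁻⁴ s⁻¹
In the Southern Hemisphere f is negative: f = −1.07×10⁻⁴ s⁻¹.
Component geostrophic relations (x east, y north):
u_g = −(1/(fρ)) ∂P/∂y,  v_g = (1/(fρ)) ∂P/∂x
u_g = −(−1.3×10⁻³)/(−1.07×10⁻⁴ × 1.21) = −10.1 m/s;  v_g = (2.1×10⁻³)/(−1.07×10⁻⁴ × 1.21) = −16.3 m/s
|V_g| = √(u_g² + v_g²) = 19.1 m/s

19.1 m/s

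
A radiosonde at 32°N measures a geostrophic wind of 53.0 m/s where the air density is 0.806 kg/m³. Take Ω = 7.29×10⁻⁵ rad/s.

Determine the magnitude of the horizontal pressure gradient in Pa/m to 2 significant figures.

3.3×10⁻³ Pa/m

Coriolis parameter at 32°N:
f = 2Ω sin φ = 2 × 7.29×10⁻⁵ × sin 32° = 7.73×10⁻⁵ s⁻¹
Geostrophic balance rearranged: |∂P/∂n| = f ρ V_g
|∂P/∂n| = 7.73×10⁻⁵ × 0.806 × 53.0 = 3.30×10⁻³ Pa/m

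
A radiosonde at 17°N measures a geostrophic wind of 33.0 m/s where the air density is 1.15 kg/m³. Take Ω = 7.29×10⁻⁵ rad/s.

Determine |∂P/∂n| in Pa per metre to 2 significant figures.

Coriolis parameter at 17°N:
f = 2Ω sin φ = 2 × 7.29×10⁻⁵ × sin 17° = 4.26×10⁻⁵ s⁻¹
Geostrophic balance rearranged: |∂P/∂n| = f ρ V_g
|∂P/∂n| = 4.26×10⁻⁵ × 1.15 × 33.0 = 1.62×10⁻³ Pa/m

1.6×10⁻³ Pa/m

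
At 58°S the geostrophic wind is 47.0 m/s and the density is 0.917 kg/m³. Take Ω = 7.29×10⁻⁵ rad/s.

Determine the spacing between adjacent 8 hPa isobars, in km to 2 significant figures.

Coriolis parameter at 58°S:
f = 2Ω sin φ = 2 × 7.29×10⁻⁵ × sin 58° = 1.24×10⁻⁴ s⁻¹
Geostrophic balance rearranged: |∂P/∂n| = f ρ V_g
|∂P/∂n| = 1.24×10⁻⁴ × 0.917 × 47.0 = 5.33×10⁻³ Pa/m
Isobar spacing: Δn = ΔP/|∂P/∂n| = 800 Pa / 5.33×10⁻³ Pa/m = 150122 m ≈ 150 km

150 km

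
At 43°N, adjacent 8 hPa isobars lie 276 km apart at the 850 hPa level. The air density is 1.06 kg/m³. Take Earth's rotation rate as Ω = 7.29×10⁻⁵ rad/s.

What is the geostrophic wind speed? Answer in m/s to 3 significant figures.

Coriolis parameter at 43°N:
f = 2Ω sin φ = 2 × 7.29×10⁻⁵ × sin 43° = 9.94×10⁻⁵ s⁻¹
Pressure gradient: |∂P/∂n| = 800 Pa / 276000 m = 2.90×10⁻³ Pa/m
Geostrophic balance (pressure-gradient force = Coriolis force):
V_g = (1/(fρ)) |∂P/∂n| = 2.90×10⁻³ / (9.94×10⁻⁵ × 1.06) = 27.5 m/s

27.5 m/s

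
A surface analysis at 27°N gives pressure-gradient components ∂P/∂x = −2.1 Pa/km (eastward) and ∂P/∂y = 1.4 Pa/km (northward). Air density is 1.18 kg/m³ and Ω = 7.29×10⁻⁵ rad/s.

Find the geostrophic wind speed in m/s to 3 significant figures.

32.3 m/s

Coriolis parameter at 27°N:
f = 2Ω sin φ = 2 × 7.29×10⁻⁵ × sin 27° = 6.62×10⁻⁵ s⁻¹
Component geostrophic relations (x east, y north):
u_g = −(1/(fρ)) ∂P/∂y,  v_g = (1/(fρ)) ∂P/∂x
u_g = −(1.4×10⁻³)/(6.62×10⁻⁵ × 1.18) = −17.9 m/s;  v_g = (−2.1×10⁻³)/(6.62×10⁻⁵ × 1.18) = −26.9 m/s
|V_g| = √(u_g² + v_g²) = 32.3 m/s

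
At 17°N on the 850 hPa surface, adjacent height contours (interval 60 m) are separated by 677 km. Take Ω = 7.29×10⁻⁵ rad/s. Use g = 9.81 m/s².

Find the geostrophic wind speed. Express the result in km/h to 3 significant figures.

Coriolis parameter at 17°N:
f = 2Ω sin φ = 2 × 7.29×10⁻⁵ × sin 17° = 4.26×10⁻⁵ s⁻¹
Height gradient: |∂Z/∂n| = 60 m / 677000 m = 8.86×10⁻⁵
On a pressure surface, geostrophic balance gives V_g = (g/f)|∂Z/∂n|:
V_g = 9.81 × 8.86×10⁻⁵ / 4.26×10⁻⁵ = 20.4 m/s
Converting: 20.4 m/s × 3.6 = 73.4 km/h

73.4 km/h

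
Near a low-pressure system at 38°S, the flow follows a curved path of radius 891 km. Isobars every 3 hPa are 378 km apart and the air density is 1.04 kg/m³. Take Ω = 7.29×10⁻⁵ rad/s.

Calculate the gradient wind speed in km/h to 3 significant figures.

Coriolis parameter at 38°S:
f = 2Ω sin φ = 2 × 7.29×10⁻⁵ × sin 38° = 8.98×10⁻⁵ s⁻¹
Pressure gradient: |∂P/∂n| = 300 Pa / 378000 m = 7.94×10⁻⁴ Pa/m
Geostrophic speed: V_g = |∂P/∂n|/(fρ) = 7.94×10⁻⁴/(8.98×10⁻⁵ × 1.04) = 8.50 m/s
Around a low, centrifugal force acts outward with Coriolis, so pressure-gradient force balances both:
(1/ρ)|∂P/∂n| = fV + V²/R  →  V² + fR·V − fR·V_g = 0
With fR = 8.98×10⁻⁵ × 891×10³ m = 80.0 m/s:
V = [−fR + √((fR)² + 4 fR V_g)]/2 = [−80.0 + √(80.0² + 4×80.0×8.5)]/2 = 7.75 m/s
Subgeostrophic (V < V_g = 8.5 m/s), as expected around a low.
Converting: 7.75 m/s × 3.6 = 27.9 km/h

27.9 km/h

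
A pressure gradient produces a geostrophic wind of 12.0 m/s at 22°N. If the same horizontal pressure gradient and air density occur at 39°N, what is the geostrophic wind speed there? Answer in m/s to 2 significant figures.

7.1 m/s

With the same pressure gradient and density, V_g ∝ 1/f ∝ 1/sin φ.
V₂ = V₁ · sin φ₁ / sin φ₂ = 12.0 × sin 22° / sin 39°
V₂ = 12.0 × 0.3746/0.6293 = 7.1 m/s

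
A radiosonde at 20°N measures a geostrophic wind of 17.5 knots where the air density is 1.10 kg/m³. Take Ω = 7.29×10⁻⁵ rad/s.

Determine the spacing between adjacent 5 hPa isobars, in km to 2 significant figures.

Coriolis parameter at 20°N:
f = 2Ω sin φ = 2 × 7.29×10⁻⁵ × sin 20° = 4.99×10⁻⁵ s⁻¹
Wind speed in SI: 17.5 knots = 9.00 m/s
Geostrophic balance rearranged: |∂P/∂n| = f ρ V_g
|∂P/∂n| = 4.99×10⁻⁵ × 1.10 × 9.00 = 4.94×10⁻⁴ Pa/m
Isobar spacing: Δn = ΔP/|∂P/∂n| = 500 Pa / 4.94×10⁻⁴ Pa/m = 1012493 m ≈ 1000 km

1000 km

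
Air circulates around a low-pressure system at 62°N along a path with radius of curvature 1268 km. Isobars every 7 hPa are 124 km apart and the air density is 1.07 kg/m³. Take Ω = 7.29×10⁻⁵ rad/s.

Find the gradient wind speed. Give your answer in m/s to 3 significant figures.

Coriolis parameter at 62°N:
f = 2Ω sin φ = 2 × 7.29×10⁻⁵ × sin 62° = 1.29×10⁻⁴ s⁻¹
Pressure gradient: |∂P/∂n| = 700 Pa / 124000 m = 5.65×10⁻³ Pa/m
Geostrophic speed: V_g = |∂P/∂n|/(fρ) = 5.65×10⁻³/(1.29×10⁻⁴ × 1.07) = 41.0 m/s
Around a low, centrifugal force acts outward with Coriolis, so pressure-gradient force balances both:
(1/ρ)|∂P/∂n| = fV + V²/R  →  V² + fR·V − fR·V_g = 0
With fR = 1.29×10⁻⁴ × 1268×10³ m = 163 m/s:
V = [−fR + √((fR)² + 4 fR V_g)]/2 = [−163 + √(163² + 4×163×41)]/2 = 33.9 m/s
Subgeostrophic (V < V_g = 41 m/s), as expected around a low.

33.9 m/s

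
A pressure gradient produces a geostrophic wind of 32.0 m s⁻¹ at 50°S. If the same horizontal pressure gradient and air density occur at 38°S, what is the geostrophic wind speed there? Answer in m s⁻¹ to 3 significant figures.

39.8 m s⁻¹

With the same pressure gradient and density, V_g ∝ 1/f ∝ 1/sin φ.
V₂ = V₁ · sin φ₁ / sin φ₂ = 32.0 × sin 50° / sin 38°
V₂ = 32.0 × 0.7660/0.6157 = 39.8 m s⁻¹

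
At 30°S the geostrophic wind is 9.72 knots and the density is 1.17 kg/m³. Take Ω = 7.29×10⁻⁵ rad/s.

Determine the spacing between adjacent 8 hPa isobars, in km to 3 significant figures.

Coriolis parameter at 30°S:
f = 2Ω sin φ = 2 × 7.29×10⁻⁵ × sin 30° = 7.29×10⁻⁵ s⁻¹
Wind speed in SI: 9.72 knots = 5.00 m/s
Geostrophic balance rearranged: |∂P/∂n| = f ρ V_g
|∂P/∂n| = 7.29×10⁻⁵ × 1.17 × 5.00 = 4.26×10⁻⁴ Pa/m
Isobar spacing: Δn = ΔP/|∂P/∂n| = 800 Pa / 4.26×10⁻⁴ Pa/m = 1875738 m ≈ 1880 km

1880 km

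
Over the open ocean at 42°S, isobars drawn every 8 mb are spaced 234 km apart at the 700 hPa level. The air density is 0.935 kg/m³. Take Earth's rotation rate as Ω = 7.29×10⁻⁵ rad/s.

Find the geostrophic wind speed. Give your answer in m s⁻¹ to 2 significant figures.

37 m s⁻¹

Coriolis parameter at 42°S:
f = 2Ω sin φ = 2 × 7.29×10⁻⁵ × sin 42° = 9.76×10⁻⁵ s⁻¹
Pressure gradient: |∂P/∂n| = 800 Pa / 234000 m = 3.42×10⁻³ Pa/m
Geostrophic balance (pressure-gradient force = Coriolis force):
V_g = (1/(fρ)) |∂P/∂n| = 3.42×10⁻³ / (9.76×10⁻⁵ × 0.935) = 37.5 m/s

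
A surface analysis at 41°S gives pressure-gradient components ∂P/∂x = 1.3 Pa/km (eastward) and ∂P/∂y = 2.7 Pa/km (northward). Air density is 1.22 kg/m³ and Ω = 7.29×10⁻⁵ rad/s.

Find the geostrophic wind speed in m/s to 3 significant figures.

25.7 m/s

Coriolis parameter at 41°S:
f = 2Ω sin φ = 2 × 7.29×10⁻⁵ × sin 41° = 9.57×10⁻⁵ s⁻¹
In the Southern Hemisphere f is negative: f = −9.57×10⁻⁵ s⁻¹.
Component geostrophic relations (x east, y north):
u_g = −(1/(fρ)) ∂P/∂y,  v_g = (1/(fρ)) ∂P/∂x
u_g = −(2.7×10⁻³)/(−9.57×10⁻⁵ × 1.22) = 23.1 m/s;  v_g = (1.3×10⁻³)/(−9.57×10⁻⁵ × 1.22) = −11.1 m/s
|V_g| = √(u_g² + v_g²) = 25.7 m/s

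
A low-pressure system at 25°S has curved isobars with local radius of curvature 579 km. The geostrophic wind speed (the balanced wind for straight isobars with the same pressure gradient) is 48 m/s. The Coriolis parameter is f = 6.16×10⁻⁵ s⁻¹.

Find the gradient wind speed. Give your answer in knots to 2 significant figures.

Around a low, centrifugal force acts outward with Coriolis, so pressure-gradient force balances both:
(1/ρ)|∂P/∂n| = fV + V²/R  →  V² + fR·V − fR·V_g = 0
With fR = 6.16×10⁻⁵ × 579×10³ m = 35.7 m/s:
V = [−fR + √((fR)² + 4 fR V_g)]/2 = [−35.7 + √(35.7² + 4×35.7×48)]/2 = 27.2 m/s
Subgeostrophic (V < V_g = 48 m/s), as expected around a low.
Converting: 27.2 m/s × 1.944 = 53 knots

53 knots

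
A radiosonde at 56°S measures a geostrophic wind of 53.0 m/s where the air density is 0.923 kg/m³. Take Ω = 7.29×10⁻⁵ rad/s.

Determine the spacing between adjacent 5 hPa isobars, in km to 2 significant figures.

Coriolis parameter at 56°S:
f = 2Ω sin φ = 2 × 7.29×10⁻⁵ × sin 56° = 1.21×10⁻⁴ s⁻¹
Geostrophic balance rearranged: |∂P/∂n| = f ρ V_g
|∂P/∂n| = 1.21×10⁻⁴ × 0.923 × 53.0 = 5.91×10⁻³ Pa/m
Isobar spacing: Δn = ΔP/|∂P/∂n| = 500 Pa / 5.91×10⁻³ Pa/m = 84559 m ≈ 85 km

85 km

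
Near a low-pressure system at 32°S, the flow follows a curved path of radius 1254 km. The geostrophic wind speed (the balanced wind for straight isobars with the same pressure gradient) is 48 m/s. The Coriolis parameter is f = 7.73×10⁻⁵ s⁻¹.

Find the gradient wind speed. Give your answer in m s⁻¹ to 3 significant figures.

Around a low, centrifugal force acts outward with Coriolis, so pressure-gradient force balances both:
(1/ρ)|∂P/∂n| = fV + V²/R  →  V² + fR·V − fR·V_g = 0
With fR = 7.73×10⁻⁵ × 1254×10³ m = 96.9 m/s:
V = [−fR + √((fR)² + 4 fR V_g)]/2 = [−96.9 + √(96.9² + 4×96.9×48)]/2 = 35.2 m/s
Subgeostrophic (V < V_g = 48 m/s), as expected around a low.

35.2 m s⁻¹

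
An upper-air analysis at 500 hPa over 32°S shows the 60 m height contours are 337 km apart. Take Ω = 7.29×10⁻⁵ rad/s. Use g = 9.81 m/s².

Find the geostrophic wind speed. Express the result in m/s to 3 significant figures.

Coriolis parameter at 32°S:
f = 2Ω sin φ = 2 × 7.29×10⁻⁵ × sin 32° = 7.73×10⁻⁵ s⁻¹
Height gradient: |∂Z/∂n| = 60 m / 337000 m = 1.78×10⁻⁴
On a pressure surface, geostrophic balance gives V_g = (g/f)|∂Z/∂n|:
V_g = 9.81 × 1.78×10⁻⁴ / 7.73×10⁻⁵ = 22.6 m/s

22.6 m/s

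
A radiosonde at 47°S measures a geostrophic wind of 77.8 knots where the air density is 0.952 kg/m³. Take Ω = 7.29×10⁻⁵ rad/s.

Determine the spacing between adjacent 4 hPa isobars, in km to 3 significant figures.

98.5 km

Coriolis parameter at 47°S:
f = 2Ω sin φ = 2 × 7.29×10⁻⁵ × sin 47° = 1.07×10⁻⁴ s⁻¹
Wind speed in SI: 77.8 knots = 40.0 m/s
Geostrophic balance rearranged: |∂P/∂n| = f ρ V_g
|∂P/∂n| = 1.07×10⁻⁴ × 0.952 × 40.0 = 4.06×10⁻³ Pa/m
Isobar spacing: Δn = ΔP/|∂P/∂n| = 400 Pa / 4.06×10⁻³ Pa/m = 98451 m ≈ 98.5 km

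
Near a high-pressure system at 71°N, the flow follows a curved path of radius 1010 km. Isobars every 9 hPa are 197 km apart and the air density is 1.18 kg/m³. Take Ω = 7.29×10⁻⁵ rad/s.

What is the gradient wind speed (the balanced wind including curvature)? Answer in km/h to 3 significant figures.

140 km/h

Coriolis parameter at 71°N:
f = 2Ω sin φ = 2 × 7.29×10⁻⁵ × sin 71° = 1.38×10⁻⁴ s⁻¹
Pressure gradient: |∂P/∂n| = 900 Pa / 197000 m = 4.57×10⁻³ Pa/m
Geostrophic speed: V_g = |∂P/∂n|/(fρ) = 4.57×10⁻³/(1.38×10⁻⁴ × 1.18) = 28.1 m/s
Around a high, pressure-gradient force acts outward with centrifugal, so Coriolis balances both:
fV = (1/ρ)|∂P/∂n| + V²/R  →  V² − fR·V + fR·V_g = 0
With fR = 1.38×10⁻⁴ × 1010×10³ m = 139 m/s:
V = [fR − √((fR)² − 4 fR V_g)]/2 = [139 − √(139² − 4×139×28.1)]/2 = 39 m/s
Supergeostrophic (V > V_g = 28.1 m/s), as expected around a high.
Converting: 39 m/s × 3.6 = 140 km/h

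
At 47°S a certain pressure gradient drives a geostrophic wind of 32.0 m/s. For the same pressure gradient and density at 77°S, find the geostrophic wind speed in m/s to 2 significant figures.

24 m/s

With the same pressure gradient and density, V_g ∝ 1/f ∝ 1/sin φ.
V₂ = V₁ · sin φ₁ / sin φ₂ = 32.0 × sin 47° / sin 77°
V₂ = 32.0 × 0.7314/0.9744 = 24 m/s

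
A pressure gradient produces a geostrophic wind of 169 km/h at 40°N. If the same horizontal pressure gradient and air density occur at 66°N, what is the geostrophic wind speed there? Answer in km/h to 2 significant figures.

120 km/h

With the same pressure gradient and density, V_g ∝ 1/f ∝ 1/sin φ.
V₂ = V₁ · sin φ₁ / sin φ₂ = 169 × sin 40° / sin 66°
V₂ = 169 × 0.6428/0.9135 = 120 km/h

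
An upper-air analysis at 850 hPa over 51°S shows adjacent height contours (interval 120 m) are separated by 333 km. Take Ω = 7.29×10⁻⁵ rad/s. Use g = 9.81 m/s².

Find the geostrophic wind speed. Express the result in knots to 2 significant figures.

Coriolis parameter at 51°S:
f = 2Ω sin φ = 2 × 7.29×10⁻⁵ × sin 51° = 1.13×10⁻⁴ s⁻¹
Height gradient: |∂Z/∂n| = 120 m / 333000 m = 3.60×10⁻⁴
On a pressure surface, geostrophic balance gives V_g = (g/f)|∂Z/∂n|:
V_g = 9.81 × 3.60×10⁻⁴ / 1.13×10⁻⁴ = 31.2 m/s
Converting: 31.2 m/s × 1.944 = 61 knots

61 knots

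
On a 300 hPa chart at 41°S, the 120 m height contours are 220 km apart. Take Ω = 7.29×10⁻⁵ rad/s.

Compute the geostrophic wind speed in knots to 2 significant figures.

110 knots

Coriolis parameter at 41°S:
f = 2Ω sin φ = 2 × 7.29×10⁻⁵ × sin 41° = 9.57×10⁻⁵ s⁻¹
Height gradient: |∂Z/∂n| = 120 m / 220000 m = 5.45×10⁻⁴
On a pressure surface, geostrophic balance gives V_g = (g/f)|∂Z/∂n|:
V_g = 9.81 × 5.45×10⁻⁴ / 9.57×10⁻⁵ = 55.9 m/s
Converting: 55.9 m/s × 1.944 = 110 knots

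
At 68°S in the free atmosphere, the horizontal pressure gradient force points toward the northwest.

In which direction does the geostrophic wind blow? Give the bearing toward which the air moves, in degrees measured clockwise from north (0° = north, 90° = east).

The pressure-gradient force points toward the northwest (bearing 315°).
Geostrophic balance: in the Southern Hemisphere the Coriolis force deflects motion to the left, so the geostrophic wind blows 90° to the left of the pressure-gradient force (low pressure on the right).
Rotating 315° by 90° counterclockwise gives 225° — the wind blows toward the southwest.

225°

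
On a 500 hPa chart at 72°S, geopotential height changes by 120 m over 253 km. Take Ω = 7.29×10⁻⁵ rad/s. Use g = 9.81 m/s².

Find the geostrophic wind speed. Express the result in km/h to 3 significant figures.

Coriolis parameter at 72°S:
f = 2Ω sin φ = 2 × 7.29×10⁻⁵ × sin 72° = 1.39×10⁻⁴ s⁻¹
Height gradient: |∂Z/∂n| = 120 m / 253000 m = 4.74×10⁻⁴
On a pressure surface, geostrophic balance gives V_g = (g/f)|∂Z/∂n|:
V_g = 9.81 × 4.74×10⁻⁴ / 1.39×10⁻⁴ = 33.6 m/s
Converting: 33.6 m/s × 3.6 = 121 km/h

121 km/h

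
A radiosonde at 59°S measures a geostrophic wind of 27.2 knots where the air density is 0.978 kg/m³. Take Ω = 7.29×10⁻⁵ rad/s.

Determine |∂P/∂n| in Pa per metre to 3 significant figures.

Coriolis parameter at 59°S:
f = 2Ω sin φ = 2 × 7.29×10⁻⁵ × sin 59° = 1.25×10⁻⁴ s⁻¹
Wind speed in SI: 27.2 knots = 14.0 m/s
Geostrophic balance rearranged: |∂P/∂n| = f ρ V_g
|∂P/∂n| = 1.25×10⁻⁴ × 0.978 × 14.0 = 1.71×10⁻³ Pa/m

1.71×10⁻³ Pa/m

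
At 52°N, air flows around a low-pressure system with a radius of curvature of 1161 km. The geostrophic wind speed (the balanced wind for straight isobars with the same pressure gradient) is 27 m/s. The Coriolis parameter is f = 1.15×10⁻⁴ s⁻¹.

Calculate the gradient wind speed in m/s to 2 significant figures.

Around a low, centrifugal force acts outward with Coriolis, so pressure-gradient force balances both:
(1/ρ)|∂P/∂n| = fV + V²/R  →  V² + fR·V − fR·V_g = 0
With fR = 1.15×10⁻⁴ × 1161×10³ m = 134 m/s:
V = [−fR + √((fR)² + 4 fR V_g)]/2 = [−134 + √(134² + 4×134×27)]/2 = 23 m/s
Subgeostrophic (V < V_g = 27 m/s), as expected around a low.

23 m/s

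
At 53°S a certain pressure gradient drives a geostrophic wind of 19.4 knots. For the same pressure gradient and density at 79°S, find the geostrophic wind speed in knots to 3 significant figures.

15.8 knots

With the same pressure gradient and density, V_g ∝ 1/f ∝ 1/sin φ.
V₂ = V₁ · sin φ₁ / sin φ₂ = 19.4 × sin 53° / sin 79°
V₂ = 19.4 × 0.7986/0.9816 = 15.8 knots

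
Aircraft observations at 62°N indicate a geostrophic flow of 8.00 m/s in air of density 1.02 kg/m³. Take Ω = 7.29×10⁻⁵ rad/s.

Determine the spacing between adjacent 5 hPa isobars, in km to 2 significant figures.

Coriolis parameter at 62°N:
f = 2Ω sin φ = 2 × 7.29×10⁻⁵ × sin 62° = 1.29×10⁻⁴ s⁻¹
Geostrophic balance rearranged: |∂P/∂n| = f ρ V_g
|∂P/∂n| = 1.29×10⁻⁴ × 1.02 × 8.00 = 1.05×10⁻³ Pa/m
Isobar spacing: Δn = ΔP/|∂P/∂n| = 500 Pa / 1.05×10⁻³ Pa/m = 475979 m ≈ 480 km

480 km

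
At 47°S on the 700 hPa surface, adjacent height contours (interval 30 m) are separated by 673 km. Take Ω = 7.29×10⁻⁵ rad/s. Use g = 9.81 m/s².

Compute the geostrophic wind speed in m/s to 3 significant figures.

4.10 m/s

Coriolis parameter at 47°S:
f = 2Ω sin φ = 2 × 7.29×10⁻⁵ × sin 47° = 1.07×10⁻⁴ s⁻¹
Height gradient: |∂Z/∂n| = 30 m / 673000 m = 4.46×10⁻⁵
On a pressure surface, geostrophic balance gives V_g = (g/f)|∂Z/∂n|:
V_g = 9.81 × 4.46×10⁻⁵ / 1.07×10⁻⁴ = 4.10 m/s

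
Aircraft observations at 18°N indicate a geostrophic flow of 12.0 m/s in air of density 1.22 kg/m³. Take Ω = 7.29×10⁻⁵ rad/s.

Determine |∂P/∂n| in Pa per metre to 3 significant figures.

Coriolis parameter at 18°N:
f = 2Ω sin φ = 2 × 7.29×10⁻⁵ × sin 18° = 4.51×10⁻⁵ s⁻¹
Geostrophic balance rearranged: |∂P/∂n| = f ρ V_g
|∂P/∂n| = 4.51×10⁻⁵ × 1.22 × 12.0 = 6.60×10⁻⁴ Pa/m

6.60×10⁻⁴ Pa/m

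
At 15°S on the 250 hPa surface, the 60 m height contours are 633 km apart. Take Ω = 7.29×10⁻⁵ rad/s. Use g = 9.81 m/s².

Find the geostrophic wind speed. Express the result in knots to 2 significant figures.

48 knots

Coriolis parameter at 15°S:
f = 2Ω sin φ = 2 × 7.29×10⁻⁵ × sin 15° = 3.77×10⁻⁵ s⁻¹
Height gradient: |∂Z/∂n| = 60 m / 633000 m = 9.48×10⁻⁵
On a pressure surface, geostrophic balance gives V_g = (g/f)|∂Z/∂n|:
V_g = 9.81 × 9.48×10⁻⁵ / 3.77×10⁻⁵ = 24.6 m/s
Converting: 24.6 m/s × 1.944 = 48 knots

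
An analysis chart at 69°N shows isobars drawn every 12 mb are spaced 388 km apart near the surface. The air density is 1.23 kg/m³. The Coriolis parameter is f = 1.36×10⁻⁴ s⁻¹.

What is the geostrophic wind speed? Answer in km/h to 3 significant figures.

Pressure gradient: |∂P/∂n| = 1200 Pa / 388000 m = 3.09×10⁻³ Pa/m
Geostrophic balance (pressure-gradient force = Coriolis force):
V_g = (1/(fρ)) |∂P/∂n| = 3.09×10⁻³ / (1.36×10⁻⁴ × 1.23) = 18.5 m/s
Converting: 18.5 m/s × 3.6 = 66.6 km/h

66.6 km/h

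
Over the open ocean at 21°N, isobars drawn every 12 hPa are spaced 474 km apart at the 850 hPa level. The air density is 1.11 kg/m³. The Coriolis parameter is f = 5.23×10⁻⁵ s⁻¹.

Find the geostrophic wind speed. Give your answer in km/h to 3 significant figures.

Pressure gradient: |∂P/∂n| = 1200 Pa / 474000 m = 2.53×10⁻³ Pa/m
Geostrophic balance (pressure-gradient force = Coriolis force):
V_g = (1/(fρ)) |∂P/∂n| = 2.53×10⁻³ / (5.23×10⁻⁵ × 1.11) = 43.6 m/s
Converting: 43.6 m/s × 3.6 = 157 km/h

157 km/h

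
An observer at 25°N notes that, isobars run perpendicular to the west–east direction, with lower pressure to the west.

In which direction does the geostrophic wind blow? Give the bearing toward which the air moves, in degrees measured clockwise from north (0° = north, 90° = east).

000°

The pressure-gradient force points toward the west (bearing 270°).
Geostrophic balance: in the Northern Hemisphere the Coriolis force deflects motion to the right, so the geostrophic wind blows 90° to the right of the pressure-gradient force (low pressure on the left).
Rotating 270° by 90° clockwise gives 000° — the wind blows toward the north.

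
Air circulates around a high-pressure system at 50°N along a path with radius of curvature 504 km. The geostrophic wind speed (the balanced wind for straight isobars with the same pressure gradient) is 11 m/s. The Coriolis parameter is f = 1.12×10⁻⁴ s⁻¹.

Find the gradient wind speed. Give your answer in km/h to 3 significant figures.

53.9 km/h

Around a high, pressure-gradient force acts outward with centrifugal, so Coriolis balances both:
fV = (1/ρ)|∂P/∂n| + V²/R  →  V² − fR·V + fR·V_g = 0
With fR = 1.12×10⁻⁴ × 504×10³ m = 56.4 m/s:
V = [fR − √((fR)² − 4 fR V_g)]/2 = [56.4 − √(56.4² − 4×56.4×11)]/2 = 15 m/s
Supergeostrophic (V > V_g = 11 m/s), as expected around a high.
Converting: 15 m/s × 3.6 = 53.9 km/h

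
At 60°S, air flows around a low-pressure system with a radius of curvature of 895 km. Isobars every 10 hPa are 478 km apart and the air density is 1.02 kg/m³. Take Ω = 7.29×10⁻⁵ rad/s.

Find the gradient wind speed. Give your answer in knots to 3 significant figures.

Coriolis parameter at 60°S:
f = 2Ω sin φ = 2 × 7.29×10⁻⁵ × sin 60° = 1.26×10⁻⁴ s⁻¹
Pressure gradient: |∂P/∂n| = 1000 Pa / 478000 m = 2.09×10⁻³ Pa/m
Geostrophic speed: V_g = |∂P/∂n|/(fρ) = 2.09×10⁻³/(1.26×10⁻⁴ × 1.02) = 16.2 m/s
Around a low, centrifugal force acts outward with Coriolis, so pressure-gradient force balances both:
(1/ρ)|∂P/∂n| = fV + V²/R  →  V² + fR·V − fR·V_g = 0
With fR = 1.26×10⁻⁴ × 895×10³ m = 113 m/s:
V = [−fR + √((fR)² + 4 fR V_g)]/2 = [−113 + √(113² + 4×113×16.2)]/2 = 14.4 m/s
Subgeostrophic (V < V_g = 16.2 m/s), as expected around a low.
Converting: 14.4 m/s × 1.944 = 28.0 knots

28.0 knots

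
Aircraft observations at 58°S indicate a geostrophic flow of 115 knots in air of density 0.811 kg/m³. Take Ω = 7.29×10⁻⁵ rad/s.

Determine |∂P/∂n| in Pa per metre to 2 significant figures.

Coriolis parameter at 58°S:
f = 2Ω sin φ = 2 × 7.29×10⁻⁵ × sin 58° = 1.24×10⁻⁴ s⁻¹
Wind speed in SI: 115 knots = 59.2 m/s
Geostrophic balance rearranged: |∂P/∂n| = f ρ V_g
|∂P/∂n| = 1.24×10⁻⁴ × 0.811 × 59.2 = 5.93×10⁻³ Pa/m

5.9×10⁻³ Pa/m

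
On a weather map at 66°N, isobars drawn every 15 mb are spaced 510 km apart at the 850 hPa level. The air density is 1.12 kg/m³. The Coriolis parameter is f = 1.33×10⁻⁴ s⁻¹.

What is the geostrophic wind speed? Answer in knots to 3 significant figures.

Pressure gradient: |∂P/∂n| = 1500 Pa / 510000 m = 2.94×10⁻³ Pa/m
Geostrophic balance (pressure-gradient force = Coriolis force):
V_g = (1/(fρ)) |∂P/∂n| = 2.94×10⁻³ / (1.33×10⁻⁴ × 1.12) = 19.7 m/s
Converting: 19.7 m/s × 1.944 = 38.4 knots

38.4 knots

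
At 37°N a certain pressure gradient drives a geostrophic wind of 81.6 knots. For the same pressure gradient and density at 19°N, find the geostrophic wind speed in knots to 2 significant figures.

150 knots

With the same pressure gradient and density, V_g ∝ 1/f ∝ 1/sin φ.
V₂ = V₁ · sin φ₁ / sin φ₂ = 81.6 × sin 37° / sin 19°
V₂ = 81.6 × 0.6018/0.3256 = 150 knots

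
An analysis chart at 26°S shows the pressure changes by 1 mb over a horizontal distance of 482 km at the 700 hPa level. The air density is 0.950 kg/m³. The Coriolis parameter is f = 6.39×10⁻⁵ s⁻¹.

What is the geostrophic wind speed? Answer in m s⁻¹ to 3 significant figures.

Pressure gradient: |∂P/∂n| = 100 Pa / 482000 m = 2.07×10⁻⁴ Pa/m
Geostrophic balance (pressure-gradient force = Coriolis force):
V_g = (1/(fρ)) |∂P/∂n| = 2.07×10⁻⁴ / (6.39×10⁻⁵ × 0.950) = 3.42 m/s

3.42 m s⁻¹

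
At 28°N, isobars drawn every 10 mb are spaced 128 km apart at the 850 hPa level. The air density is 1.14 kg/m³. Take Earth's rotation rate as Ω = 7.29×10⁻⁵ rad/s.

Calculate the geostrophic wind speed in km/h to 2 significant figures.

Coriolis parameter at 28°N:
f = 2Ω sin φ = 2 × 7.29×10⁻⁵ × sin 28° = 6.84×10⁻⁵ s⁻¹
Pressure gradient: |∂P/∂n| = 1000 Pa / 128000 m = 7.81×10⁻³ Pa/m
Geostrophic balance (pressure-gradient force = Coriolis force):
V_g = (1/(fρ)) |∂P/∂n| = 7.81×10⁻³ / (6.84×10⁻⁵ × 1.14) = 100 m/s
Converting: 100 m/s × 3.6 = 360 km/h

360 km/h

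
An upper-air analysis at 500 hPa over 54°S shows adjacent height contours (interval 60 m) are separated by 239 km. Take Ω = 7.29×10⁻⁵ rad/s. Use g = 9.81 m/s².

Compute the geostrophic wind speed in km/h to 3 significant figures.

Coriolis parameter at 54°S:
f = 2Ω sin φ = 2 × 7.29×10⁻⁵ × sin 54° = 1.18×10⁻⁴ s⁻¹
Height gradient: |∂Z/∂n| = 60 m / 239000 m = 2.51×10⁻⁴
On a pressure surface, geostrophic balance gives V_g = (g/f)|∂Z/∂n|:
V_g = 9.81 × 2.51×10⁻⁴ / 1.18×10⁻⁴ = 20.9 m/s
Converting: 20.9 m/s × 3.6 = 75.2 km/h

75.2 km/h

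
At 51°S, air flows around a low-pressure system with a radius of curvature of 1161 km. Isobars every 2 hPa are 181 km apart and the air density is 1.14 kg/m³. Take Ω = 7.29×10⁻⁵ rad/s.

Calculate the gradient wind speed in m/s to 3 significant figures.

Coriolis parameter at 51°S:
f = 2Ω sin φ = 2 × 7.29×10⁻⁵ × sin 51° = 1.13×10⁻⁴ s⁻¹
Pressure gradient: |∂P/∂n| = 200 Pa / 181000 m = 1.10×10⁻³ Pa/m
Geostrophic speed: V_g = |∂P/∂n|/(fρ) = 1.10×10⁻³/(1.13×10⁻⁴ × 1.14) = 8.55 m/s
Around a low, centrifugal force acts outward with Coriolis, so pressure-gradient force balances both:
(1/ρ)|∂P/∂n| = fV + V²/R  →  V² + fR·V − fR·V_g = 0
With fR = 1.13×10⁻⁴ × 1161×10³ m = 132 m/s:
V = [−fR + √((fR)² + 4 fR V_g)]/2 = [−132 + √(132² + 4×132×8.55)]/2 = 8.06 m/s
Subgeostrophic (V < V_g = 8.55 m/s), as expected around a low.

8.06 m/s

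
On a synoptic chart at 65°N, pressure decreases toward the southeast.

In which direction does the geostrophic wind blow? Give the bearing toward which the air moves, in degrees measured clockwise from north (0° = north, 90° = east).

225°

The pressure-gradient force points toward the southeast (bearing 135°).
Geostrophic balance: in the Northern Hemisphere the Coriolis force deflects motion to the right, so the geostrophic wind blows 90° to the right of the pressure-gradient force (low pressure on the left).
Rotating 135° by 90° clockwise gives 225° — the wind blows toward the southwest.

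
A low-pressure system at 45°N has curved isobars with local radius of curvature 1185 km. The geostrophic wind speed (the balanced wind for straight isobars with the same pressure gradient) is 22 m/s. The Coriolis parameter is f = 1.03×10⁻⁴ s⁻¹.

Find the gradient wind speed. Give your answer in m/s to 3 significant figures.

19.0 m/s

Around a low, centrifugal force acts outward with Coriolis, so pressure-gradient force balances both:
(1/ρ)|∂P/∂n| = fV + V²/R  →  V² + fR·V − fR·V_g = 0
With fR = 1.03×10⁻⁴ × 1185×10³ m = 122 m/s:
V = [−fR + √((fR)² + 4 fR V_g)]/2 = [−122 + √(122² + 4×122×22)]/2 = 19 m/s
Subgeostrophic (V < V_g = 22 m/s), as expected around a low.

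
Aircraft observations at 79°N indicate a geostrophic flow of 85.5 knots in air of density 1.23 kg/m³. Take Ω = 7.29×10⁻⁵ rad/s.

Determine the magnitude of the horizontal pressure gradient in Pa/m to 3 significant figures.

7.74×10⁻³ Pa/m

Coriolis parameter at 79°N:
f = 2Ω sin φ = 2 × 7.29×10⁻⁵ × sin 79° = 1.43×10⁻⁴ s⁻¹
Wind speed in SI: 85.5 knots = 44.0 m/s
Geostrophic balance rearranged: |∂P/∂n| = f ρ V_g
|∂P/∂n| = 1.43×10⁻⁴ × 1.23 × 44.0 = 7.74×10⁻³ Pa/m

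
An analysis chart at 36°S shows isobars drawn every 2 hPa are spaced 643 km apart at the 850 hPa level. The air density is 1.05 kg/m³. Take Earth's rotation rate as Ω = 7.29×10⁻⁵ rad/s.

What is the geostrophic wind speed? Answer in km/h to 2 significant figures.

Coriolis parameter at 36°S:
f = 2Ω sin φ = 2 × 7.29×10⁻⁵ × sin 36° = 8.57×10⁻⁵ s⁻¹
Pressure gradient: |∂P/∂n| = 200 Pa / 643000 m = 3.11×10⁻⁴ Pa/m
Geostrophic balance (pressure-gradient force = Coriolis force):
V_g = (1/(fρ)) |∂P/∂n| = 3.11×10⁻⁴ / (8.57×10⁻⁵ × 1.05) = 3.46 m/s
Converting: 3.46 m/s × 3.6 = 12 km/h

12 km/h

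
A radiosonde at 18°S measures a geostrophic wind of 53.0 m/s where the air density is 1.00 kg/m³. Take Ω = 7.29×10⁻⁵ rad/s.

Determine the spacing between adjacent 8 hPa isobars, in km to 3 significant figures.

335 km

Coriolis parameter at 18°S:
f = 2Ω sin φ = 2 × 7.29×10⁻⁵ × sin 18° = 4.51×10⁻⁵ s⁻¹
Geostrophic balance rearranged: |∂P/∂n| = f ρ V_g
|∂P/∂n| = 4.51×10⁻⁵ × 1.00 × 53.0 = 2.39×10⁻³ Pa/m
Isobar spacing: Δn = ΔP/|∂P/∂n| = 800 Pa / 2.39×10⁻³ Pa/m = 335023 m ≈ 335 km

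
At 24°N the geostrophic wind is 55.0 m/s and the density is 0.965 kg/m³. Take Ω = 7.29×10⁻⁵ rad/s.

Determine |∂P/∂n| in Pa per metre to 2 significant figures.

Coriolis parameter at 24°N:
f = 2Ω sin φ = 2 × 7.29×10⁻⁵ × sin 24° = 5.93×10⁻⁵ s⁻¹
Geostrophic balance rearranged: |∂P/∂n| = f ρ V_g
|∂P/∂n| = 5.93×10⁻⁵ × 0.965 × 55.0 = 3.15×10⁻³ Pa/m

3.1×10⁻³ Pa/m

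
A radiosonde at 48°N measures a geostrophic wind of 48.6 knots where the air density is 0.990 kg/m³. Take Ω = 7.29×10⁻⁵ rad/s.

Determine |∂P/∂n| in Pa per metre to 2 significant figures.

Coriolis parameter at 48°N:
f = 2Ω sin φ = 2 × 7.29×10⁻⁵ × sin 48° = 1.08×10⁻⁴ s⁻¹
Wind speed in SI: 48.6 knots = 25.0 m/s
Geostrophic balance rearranged: |∂P/∂n| = f ρ V_g
|∂P/∂n| = 1.08×10⁻⁴ × 0.990 × 25.0 = 2.68×10⁻³ Pa/m

2.7×10⁻³ Pa/m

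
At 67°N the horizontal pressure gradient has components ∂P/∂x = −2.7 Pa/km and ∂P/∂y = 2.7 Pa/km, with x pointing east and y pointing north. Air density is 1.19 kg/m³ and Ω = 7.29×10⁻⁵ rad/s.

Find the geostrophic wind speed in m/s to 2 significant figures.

Coriolis parameter at 67°N:
f = 2Ω sin φ = 2 × 7.29×10⁻⁵ × sin 67° = 1.34×10⁻⁴ s⁻¹
Component geostrophic relations (x east, y north):
u_g = −(1/(fρ)) ∂P/∂y,  v_g = (1/(fρ)) ∂P/∂x
u_g = −(2.7×10⁻³)/(1.34×10⁻⁴ × 1.19) = −16.9 m/s;  v_g = (−2.7×10⁻³)/(1.34×10⁻⁴ × 1.19) = −16.9 m/s
|V_g| = √(u_g² + v_g²) = 23.9 m/s

24 m/s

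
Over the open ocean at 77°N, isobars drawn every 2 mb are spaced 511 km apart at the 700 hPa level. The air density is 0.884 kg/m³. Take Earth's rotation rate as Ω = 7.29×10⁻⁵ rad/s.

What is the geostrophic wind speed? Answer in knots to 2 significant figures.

Coriolis parameter at 77°N:
f = 2Ω sin φ = 2 × 7.29×10⁻⁵ × sin 77° = 1.42×10⁻⁴ s⁻¹
Pressure gradient: |∂P/∂n| = 200 Pa / 511000 m = 3.91×10⁻⁴ Pa/m
Geostrophic balance (pressure-gradient force = Coriolis force):
V_g = (1/(fρ)) |∂P/∂n| = 3.91×10⁻⁴ / (1.42×10⁻⁴ × 0.884) = 3.12 m/s
Converting: 3.12 m/s × 1.944 = 6.1 knots

6.1 knots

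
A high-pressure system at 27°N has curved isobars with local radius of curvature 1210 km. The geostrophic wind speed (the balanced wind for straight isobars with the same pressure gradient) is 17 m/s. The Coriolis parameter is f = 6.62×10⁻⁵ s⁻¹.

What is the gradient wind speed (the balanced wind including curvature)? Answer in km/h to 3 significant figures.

Around a high, pressure-gradient force acts outward with centrifugal, so Coriolis balances both:
fV = (1/ρ)|∂P/∂n| + V²/R  →  V² − fR·V + fR·V_g = 0
With fR = 6.62×10⁻⁵ × 1210×10³ m = 80.1 m/s:
V = [fR − √((fR)² − 4 fR V_g)]/2 = [80.1 − √(80.1² − 4×80.1×17)]/2 = 24.5 m/s
Supergeostrophic (V > V_g = 17 m/s), as expected around a high.
Converting: 24.5 m/s × 3.6 = 88.1 km/h

88.1 km/h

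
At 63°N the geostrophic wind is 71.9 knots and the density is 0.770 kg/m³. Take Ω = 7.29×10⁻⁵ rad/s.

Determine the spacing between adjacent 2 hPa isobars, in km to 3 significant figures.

Coriolis parameter at 63°N:
f = 2Ω sin φ = 2 × 7.29×10⁻⁵ × sin 63° = 1.30×10⁻⁴ s⁻¹
Wind speed in SI: 71.9 knots = 37.0 m/s
Geostrophic balance rearranged: |∂P/∂n| = f ρ V_g
|∂P/∂n| = 1.30×10⁻⁴ × 0.770 × 37.0 = 3.70×10⁻³ Pa/m
Isobar spacing: Δn = ΔP/|∂P/∂n| = 200 Pa / 3.70×10⁻³ Pa/m = 54055 m ≈ 54.1 km

54.1 km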